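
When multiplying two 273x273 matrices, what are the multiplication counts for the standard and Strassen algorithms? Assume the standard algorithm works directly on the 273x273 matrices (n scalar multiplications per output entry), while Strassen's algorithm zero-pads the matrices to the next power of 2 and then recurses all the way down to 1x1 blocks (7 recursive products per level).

Matrix multiplication for 273x273 matrices:

Strassen's algorithm requires power-of-2 dimensions. Pad 273x273 to 512x512 (next power of 2).

Standard algorithm: 273^3 = 20346417 multiplications
Strassen's algorithm: 7^(log2(512)) = 7^9 = 40353607 multiplications
Difference: 20346417 - 40353607 = -20007190 (Strassen uses MORE here due to padding overhead — for small or just-over-power-of-2 n, padding can outweigh the per-level savings)

Standard: 20346417 multiplications (273^3). Strassen: 40353607 multiplications (7^9, after padding to 512x512). Strassen reduces 8 recursive multiplications to 7 at each level.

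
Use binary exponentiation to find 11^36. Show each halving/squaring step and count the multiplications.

Computing 11^36 by squaring (build up from 11^1; each line after the first costs one multiplication):

11^1 = 11
11^2 = (11^1)^2 = 11^2 = 121
11^4 = (11^2)^2 = 121^2 = 14641
11^8 = (11^4)^2 = 14641^2 = 214358881
11^9 = 11 * 11^8 = 11 * 214358881 = 2357947691
11^18 = (11^9)^2 = 2357947691^2 = 5559917313492231481
11^36 = (11^18)^2 = 5559917313492231481^2 = 30912680532870672635673352936887453361

Result: 30912680532870672635673352936887453361
Multiplications needed: 6 (6 lines after 11^1)

11^36 = 30912680532870672635673352936887453361. Using exponentiation by squaring, this requires 6 multiplications. The key idea: if the exponent is even, square the half-power; if odd, multiply by the base once.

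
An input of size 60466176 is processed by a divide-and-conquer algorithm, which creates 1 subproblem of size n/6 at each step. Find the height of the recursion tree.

For divide and conquer with division factor 6:

Problem sizes at each level:
Level 0: 60466176
Level 1: 10077696
Level 2: 1679616
Level 3: 279936
Level 4: 46656
Level 5: 7776
Level 6: 1296
Level 7: 216
Level 8: 36
Level 9: 6
Level 10: 1

The root is level 0 and the size-1 base case is level 10 (the tree spans levels 0 through 10, i.e. 11 levels counting the root), so the depth is the number of divisions: log_6(60466176) = 10

The recursion tree depth is log_6(60466176) = 10. At each level, the problem size is divided by 6, so it takes 10 divisions to reduce to a base case of size 1. The algorithm makes 1 recursive call at each level.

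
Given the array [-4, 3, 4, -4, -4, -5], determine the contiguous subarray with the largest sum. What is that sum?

Using Kadane's algorithm on [-4, 3, 4, -4, -4, -5]:

Scanning through the array:
Position 1 (value 3): max_ending_here = 3, max_so_far = 3
Position 2 (value 4): max_ending_here = 7, max_so_far = 7
Position 3 (value -4): max_ending_here = 3, max_so_far = 7
Position 4 (value -4): max_ending_here = -1, max_so_far = 7
Position 5 (value -5): max_ending_here = -5, max_so_far = 7

Maximum subarray: [3, 4]
Maximum sum: 7

The maximum subarray is [3, 4] with sum 7. This subarray runs from index 1 to index 2.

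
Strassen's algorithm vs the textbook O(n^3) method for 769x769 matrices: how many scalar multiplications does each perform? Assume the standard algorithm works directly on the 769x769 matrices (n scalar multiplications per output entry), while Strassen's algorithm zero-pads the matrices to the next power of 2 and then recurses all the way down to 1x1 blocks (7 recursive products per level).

Matrix multiplication for 769x769 matrices:

Strassen's algorithm requires power-of-2 dimensions. Pad 769x769 to 1024x1024 (next power of 2).

Standard algorithm: 769^3 = 454756609 multiplications
Strassen's algorithm: 7^(log2(1024)) = 7^10 = 282475249 multiplications
Savings: 454756609 - 282475249 = 172281360 multiplications

Standard: 454756609 multiplications (769^3). Strassen: 282475249 multiplications (7^10, after padding to 1024x1024). Strassen reduces 8 recursive multiplications to 7 at each level.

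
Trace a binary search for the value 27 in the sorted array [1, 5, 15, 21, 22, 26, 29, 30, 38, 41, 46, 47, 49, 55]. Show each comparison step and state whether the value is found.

Binary search for 27 in [1, 5, 15, 21, 22, 26, 29, 30, 38, 41, 46, 47, 49, 55]:

lo=0, hi=13, mid=6, arr[mid]=29 -> 29 > 27, search left half
lo=0, hi=5, mid=2, arr[mid]=15 -> 15 < 27, search right half
lo=3, hi=5, mid=4, arr[mid]=22 -> 22 < 27, search right half
lo=5, hi=5, mid=5, arr[mid]=26 -> 26 < 27, search right half
lo=6 > hi=5, target 27 not found

Binary search determines that 27 is not in the array after 4 comparisons. The search space was exhausted without finding the target.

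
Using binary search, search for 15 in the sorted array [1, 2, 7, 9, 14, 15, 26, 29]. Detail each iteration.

Binary search for 15 in [1, 2, 7, 9, 14, 15, 26, 29]:

lo=0, hi=7, mid=3, arr[mid]=9 -> 9 < 15, search right half
lo=4, hi=7, mid=5, arr[mid]=15 -> Found target at index 5!

Binary search finds 15 at index 5 after 2 comparisons. The search repeatedly halves the search space by comparing with the middle element.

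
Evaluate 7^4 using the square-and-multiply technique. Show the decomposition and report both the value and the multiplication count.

Computing 7^4 by squaring (build up from 7^1; each line after the first costs one multiplication):

7^1 = 7
7^2 = (7^1)^2 = 7^2 = 49
7^4 = (7^2)^2 = 49^2 = 2401

Result: 2401
Multiplications needed: 2 (2 lines after 7^1)

7^4 = 2401. Using exponentiation by squaring, this requires 2 multiplications. The key idea: if the exponent is even, square the half-power; if odd, multiply by the base once.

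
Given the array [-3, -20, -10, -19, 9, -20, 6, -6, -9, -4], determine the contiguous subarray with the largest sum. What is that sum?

Using Kadane's algorithm on [-3, -20, -10, -19, 9, -20, 6, -6, -9, -4]:

Scanning through the array:
Position 1 (value -20): max_ending_here = -20, max_so_far = -3
Position 2 (value -10): max_ending_here = -10, max_so_far = -3
Position 3 (value -19): max_ending_here = -19, max_so_far = -3
Position 4 (value 9): max_ending_here = 9, max_so_far = 9
Position 5 (value -20): max_ending_here = -11, max_so_far = 9
Position 6 (value 6): max_ending_here = 6, max_so_far = 9
Position 7 (value -6): max_ending_here = 0, max_so_far = 9
Position 8 (value -9): max_ending_here = -9, max_so_far = 9
Position 9 (value -4): max_ending_here = -4, max_so_far = 9

Maximum subarray: [9]
Maximum sum: 9

The maximum subarray is [9] with sum 9. This subarray runs from index 4 to index 4.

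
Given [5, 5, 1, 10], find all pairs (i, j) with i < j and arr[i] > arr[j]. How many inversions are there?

Finding inversions in [5, 5, 1, 10]:

(0, 2): arr[0]=5 > arr[2]=1
(1, 2): arr[1]=5 > arr[2]=1

Total inversions: 2

The array has 2 inversion(s): (0,2), (1,2). Each pair (i,j) satisfies i < j and arr[i] > arr[j].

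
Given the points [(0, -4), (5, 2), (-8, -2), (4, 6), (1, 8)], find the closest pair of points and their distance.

Computing all pairwise distances among 5 points:

d((0, -4), (5, 2)) = 7.8102
d((0, -4), (-8, -2)) = 8.2462
d((0, -4), (4, 6)) = 10.7703
d((0, -4), (1, 8)) = 12.0416
d((5, 2), (-8, -2)) = 13.6015
d((5, 2), (4, 6)) = 4.1231
d((5, 2), (1, 8)) = 7.2111
d((-8, -2), (4, 6)) = 14.4222
d((-8, -2), (1, 8)) = 13.4536
d((4, 6), (1, 8)) = 3.6056 <-- minimum

Closest pair: (4, 6) and (1, 8) with distance 3.6056

The closest pair is (4, 6) and (1, 8) with Euclidean distance 3.6056. For 5 points, brute-force pairwise comparison is shown above. For large n, the divide-and-conquer algorithm (sort by x, recurse on halves, check the dividing strip) achieves O(n log n).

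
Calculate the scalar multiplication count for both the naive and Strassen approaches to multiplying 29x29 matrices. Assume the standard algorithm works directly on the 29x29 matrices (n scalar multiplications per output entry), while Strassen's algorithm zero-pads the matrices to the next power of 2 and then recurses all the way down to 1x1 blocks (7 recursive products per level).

Matrix multiplication for 29x29 matrices:

Strassen's algorithm requires power-of-2 dimensions. Pad 29x29 to 32x32 (next power of 2).

Standard algorithm: 29^3 = 24389 multiplications
Strassen's algorithm: 7^(log2(32)) = 7^5 = 16807 multiplications
Savings: 24389 - 16807 = 7582 multiplications

Standard: 24389 multiplications (29^3). Strassen: 16807 multiplications (7^5, after padding to 32x32). Strassen reduces 8 recursive multiplications to 7 at each level.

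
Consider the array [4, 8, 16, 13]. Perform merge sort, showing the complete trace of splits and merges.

Merge sort trace:

Split: [4, 8, 16, 13] -> [4, 8] and [16, 13]
  Split: [4, 8] -> [4] and [8]
  Merge: [4] + [8] -> [4, 8]
  Split: [16, 13] -> [16] and [13]
  Merge: [16] + [13] -> [13, 16]
Merge: [4, 8] + [13, 16] -> [4, 8, 13, 16]

Final sorted array: [4, 8, 13, 16]

The merge sort proceeds by recursively splitting the array and merging sorted halves.
After all merges, the sorted array is [4, 8, 13, 16].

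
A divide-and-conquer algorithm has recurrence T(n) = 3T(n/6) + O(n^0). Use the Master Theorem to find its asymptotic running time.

Master Theorem for T(n) = 3T(n/6) + O(n^0):

a = 3, b = 6, c = 0
log_b(a) = log_6(3) = 0.6131

Case 1: c = 0 < log_6(3) = 0.6131
T(n) = O(n^(log_6 3))

For T(n) = 3T(n/6) + O(n^0): log_6(3) = 0.6131. This is Case 1 of the Master Theorem (c < log_b(a), work dominated by leaves), giving O(n^(log_6 3)).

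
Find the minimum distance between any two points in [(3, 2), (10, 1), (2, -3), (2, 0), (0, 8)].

Computing all pairwise distances among 5 points:

d((3, 2), (10, 1)) = 7.0711
d((3, 2), (2, -3)) = 5.099
d((3, 2), (2, 0)) = 2.2361 <-- minimum
d((3, 2), (0, 8)) = 6.7082
d((10, 1), (2, -3)) = 8.9443
d((10, 1), (2, 0)) = 8.0623
d((10, 1), (0, 8)) = 12.2066
d((2, -3), (2, 0)) = 3.0
d((2, -3), (0, 8)) = 11.1803
d((2, 0), (0, 8)) = 8.2462

Closest pair: (3, 2) and (2, 0) with distance 2.2361

The closest pair is (3, 2) and (2, 0) with Euclidean distance 2.2361. For 5 points, brute-force pairwise comparison is shown above. For large n, the divide-and-conquer algorithm (sort by x, recurse on halves, check the dividing strip) achieves O(n log n).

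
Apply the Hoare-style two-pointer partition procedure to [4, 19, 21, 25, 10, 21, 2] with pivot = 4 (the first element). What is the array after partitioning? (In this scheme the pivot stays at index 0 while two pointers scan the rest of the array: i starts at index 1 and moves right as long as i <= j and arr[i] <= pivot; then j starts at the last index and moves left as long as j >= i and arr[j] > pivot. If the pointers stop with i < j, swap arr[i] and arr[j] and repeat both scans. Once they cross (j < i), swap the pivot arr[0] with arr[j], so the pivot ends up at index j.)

Hoare-style two-pointer partition with pivot = 4:

Initial array: [4, 19, 21, 25, 10, 21, 2]

Pointers start at i = 1, j = 6.
i stops at index 1 (arr[1]=19 > 4), j stops at index 6 (arr[6]=2 <= 4): swap arr[1] and arr[6], array becomes [4, 2, 21, 25, 10, 21, 19]
i ends at 2, j ends at 1: the pointers have crossed (j < i), so scanning stops.

Swap pivot arr[0] with arr[1] to place pivot at position 1: [2, 4, 21, 25, 10, 21, 19]
Pivot position: 1

After partitioning with pivot 4, the array becomes [2, 4, 21, 25, 10, 21, 19]. The pivot is placed at index 1. All elements to the left of the pivot are <= 4, and all elements to the right are > 4.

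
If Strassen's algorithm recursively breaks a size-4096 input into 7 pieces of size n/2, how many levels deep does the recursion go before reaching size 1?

For divide and conquer with division factor 2:

Problem sizes at each level:
Level 0: 4096
Level 1: 2048
Level 2: 1024
Level 3: 512
Level 4: 256
Level 5: 128
Level 6: 64
Level 7: 32
Level 8: 16
Level 9: 8
Level 10: 4
Level 11: 2
Level 12: 1

The root is level 0 and the size-1 base case is level 12 (the tree spans levels 0 through 12, i.e. 13 levels counting the root), so the depth is the number of divisions: log_2(4096) = 12

The recursion tree depth is log_2(4096) = 12. At each level, the problem size is divided by 2, so it takes 12 divisions to reduce to a base case of size 1. The algorithm makes 7 recursive calls at each level.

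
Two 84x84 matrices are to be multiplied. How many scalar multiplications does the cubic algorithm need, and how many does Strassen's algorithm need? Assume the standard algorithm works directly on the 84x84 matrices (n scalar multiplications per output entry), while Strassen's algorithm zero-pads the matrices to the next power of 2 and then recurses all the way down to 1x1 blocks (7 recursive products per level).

Matrix multiplication for 84x84 matrices:

Strassen's algorithm requires power-of-2 dimensions. Pad 84x84 to 128x128 (next power of 2).

Standard algorithm: 84^3 = 592704 multiplications
Strassen's algorithm: 7^(log2(128)) = 7^7 = 823543 multiplications
Difference: 592704 - 823543 = -230839 (Strassen uses MORE here due to padding overhead — for small or just-over-power-of-2 n, padding can outweigh the per-level savings)

Standard: 592704 multiplications (84^3). Strassen: 823543 multiplications (7^7, after padding to 128x128). Strassen reduces 8 recursive multiplications to 7 at each level.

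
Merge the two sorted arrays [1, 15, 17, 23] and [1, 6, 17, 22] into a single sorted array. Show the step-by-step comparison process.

Merging process:

Compare 1 vs 1: take 1 from left. Merged: [1]
Compare 15 vs 1: take 1 from right. Merged: [1, 1]
Compare 15 vs 6: take 6 from right. Merged: [1, 1, 6]
Compare 15 vs 17: take 15 from left. Merged: [1, 1, 6, 15]
Compare 17 vs 17: take 17 from left. Merged: [1, 1, 6, 15, 17]
Compare 23 vs 17: take 17 from right. Merged: [1, 1, 6, 15, 17, 17]
Compare 23 vs 22: take 22 from right. Merged: [1, 1, 6, 15, 17, 17, 22]
Append remaining from left: [23]. Merged: [1, 1, 6, 15, 17, 17, 22, 23]

Final merged array: [1, 1, 6, 15, 17, 17, 22, 23]
Total comparisons: 7

The merged array is [1, 1, 6, 15, 17, 17, 22, 23], requiring 7 comparisons. The merge step runs in O(n) time where n is the total number of elements.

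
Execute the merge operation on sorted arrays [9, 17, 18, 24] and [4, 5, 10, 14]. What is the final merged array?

Merging process:

Compare 9 vs 4: take 4 from right. Merged: [4]
Compare 9 vs 5: take 5 from right. Merged: [4, 5]
Compare 9 vs 10: take 9 from left. Merged: [4, 5, 9]
Compare 17 vs 10: take 10 from right. Merged: [4, 5, 9, 10]
Compare 17 vs 14: take 14 from right. Merged: [4, 5, 9, 10, 14]
Append remaining from left: [17, 18, 24]. Merged: [4, 5, 9, 10, 14, 17, 18, 24]

Final merged array: [4, 5, 9, 10, 14, 17, 18, 24]
Total comparisons: 5

The merged array is [4, 5, 9, 10, 14, 17, 18, 24], requiring 5 comparisons. The merge step runs in O(n) time where n is the total number of elements.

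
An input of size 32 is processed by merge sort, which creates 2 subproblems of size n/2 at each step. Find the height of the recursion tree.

For divide and conquer with division factor 2:

Problem sizes at each level:
Level 0: 32
Level 1: 16
Level 2: 8
Level 3: 4
Level 4: 2
Level 5: 1

The root is level 0 and the size-1 base case is level 5 (the tree spans levels 0 through 5, i.e. 6 levels counting the root), so the depth is the number of divisions: log_2(32) = 5

The recursion tree depth is log_2(32) = 5. At each level, the problem size is divided by 2, so it takes 5 divisions to reduce to a base case of size 1. The algorithm makes 2 recursive calls at each level.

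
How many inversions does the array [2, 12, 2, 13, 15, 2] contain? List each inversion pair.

Finding inversions in [2, 12, 2, 13, 15, 2]:

(1, 2): arr[1]=12 > arr[2]=2
(1, 5): arr[1]=12 > arr[5]=2
(3, 5): arr[3]=13 > arr[5]=2
(4, 5): arr[4]=15 > arr[5]=2

Total inversions: 4

The array has 4 inversion(s): (1,2), (1,5), (3,5), (4,5). Each pair (i,j) satisfies i < j and arr[i] > arr[j].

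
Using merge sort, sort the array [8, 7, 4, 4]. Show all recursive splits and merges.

Merge sort trace:

Split: [8, 7, 4, 4] -> [8, 7] and [4, 4]
  Split: [8, 7] -> [8] and [7]
  Merge: [8] + [7] -> [7, 8]
  Split: [4, 4] -> [4] and [4]
  Merge: [4] + [4] -> [4, 4]
Merge: [7, 8] + [4, 4] -> [4, 4, 7, 8]

Final sorted array: [4, 4, 7, 8]

The merge sort proceeds by recursively splitting the array and merging sorted halves.
After all merges, the sorted array is [4, 4, 7, 8].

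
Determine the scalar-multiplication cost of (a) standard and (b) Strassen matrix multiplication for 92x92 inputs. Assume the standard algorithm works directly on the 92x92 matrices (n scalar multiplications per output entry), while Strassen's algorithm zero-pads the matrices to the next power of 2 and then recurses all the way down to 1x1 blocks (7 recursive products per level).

Matrix multiplication for 92x92 matrices:

Strassen's algorithm requires power-of-2 dimensions. Pad 92x92 to 128x128 (next power of 2).

Standard algorithm: 92^3 = 778688 multiplications
Strassen's algorithm: 7^(log2(128)) = 7^7 = 823543 multiplications
Difference: 778688 - 823543 = -44855 (Strassen uses MORE here due to padding overhead — for small or just-over-power-of-2 n, padding can outweigh the per-level savings)

Standard: 778688 multiplications (92^3). Strassen: 823543 multiplications (7^7, after padding to 128x128). Strassen reduces 8 recursive multiplications to 7 at each level.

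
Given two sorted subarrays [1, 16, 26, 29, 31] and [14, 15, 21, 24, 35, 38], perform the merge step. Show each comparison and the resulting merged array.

Merging process:

Compare 1 vs 14: take 1 from left. Merged: [1]
Compare 16 vs 14: take 14 from right. Merged: [1, 14]
Compare 16 vs 15: take 15 from right. Merged: [1, 14, 15]
Compare 16 vs 21: take 16 from left. Merged: [1, 14, 15, 16]
Compare 26 vs 21: take 21 from right. Merged: [1, 14, 15, 16, 21]
Compare 26 vs 24: take 24 from right. Merged: [1, 14, 15, 16, 21, 24]
Compare 26 vs 35: take 26 from left. Merged: [1, 14, 15, 16, 21, 24, 26]
Compare 29 vs 35: take 29 from left. Merged: [1, 14, 15, 16, 21, 24, 26, 29]
Compare 31 vs 35: take 31 from left. Merged: [1, 14, 15, 16, 21, 24, 26, 29, 31]
Append remaining from right: [35, 38]. Merged: [1, 14, 15, 16, 21, 24, 26, 29, 31, 35, 38]

Final merged array: [1, 14, 15, 16, 21, 24, 26, 29, 31, 35, 38]
Total comparisons: 9

The merged array is [1, 14, 15, 16, 21, 24, 26, 29, 31, 35, 38], requiring 9 comparisons. The merge step runs in O(n) time where n is the total number of elements.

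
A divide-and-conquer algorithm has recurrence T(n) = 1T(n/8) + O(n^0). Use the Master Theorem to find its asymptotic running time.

Master Theorem for T(n) = 1T(n/8) + O(n^0):

a = 1, b = 8, c = 0
log_b(a) = log_8(1) = 0.0000

Case 2: c = 0 = log_8(1) = 0.0000
T(n) = O(n^0 log n) = O(log n)

For T(n) = 1T(n/8) + O(n^0): log_8(1) = 0.0000. This is Case 2 of the Master Theorem (c = log_b(a), equal work at all levels), giving O(log n).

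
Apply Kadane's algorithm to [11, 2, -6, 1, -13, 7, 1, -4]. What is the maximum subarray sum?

Using Kadane's algorithm on [11, 2, -6, 1, -13, 7, 1, -4]:

Scanning through the array:
Position 1 (value 2): max_ending_here = 13, max_so_far = 13
Position 2 (value -6): max_ending_here = 7, max_so_far = 13
Position 3 (value 1): max_ending_here = 8, max_so_far = 13
Position 4 (value -13): max_ending_here = -5, max_so_far = 13
Position 5 (value 7): max_ending_here = 7, max_so_far = 13
Position 6 (value 1): max_ending_here = 8, max_so_far = 13
Position 7 (value -4): max_ending_here = 4, max_so_far = 13

Maximum subarray: [11, 2]
Maximum sum: 13

The maximum subarray is [11, 2] with sum 13. This subarray runs from index 0 to index 1.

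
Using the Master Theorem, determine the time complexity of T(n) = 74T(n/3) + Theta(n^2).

Master Theorem for T(n) = 74T(n/3) + O(n^2):

a = 74, b = 3, c = 2
log_b(a) = log_3(74) = 3.9177

Case 1: c = 2 < log_3(74) = 3.9177
T(n) = O(n^(log_3 74))

For T(n) = 74T(n/3) + O(n^2): log_3(74) = 3.9177. This is Case 1 of the Master Theorem (c < log_b(a), work dominated by leaves), giving O(n^(log_3 74)).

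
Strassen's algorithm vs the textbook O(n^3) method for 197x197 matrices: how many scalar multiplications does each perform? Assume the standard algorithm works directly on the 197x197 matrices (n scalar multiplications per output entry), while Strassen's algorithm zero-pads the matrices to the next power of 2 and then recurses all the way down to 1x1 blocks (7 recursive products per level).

Matrix multiplication for 197x197 matrices:

Strassen's algorithm requires power-of-2 dimensions. Pad 197x197 to 256x256 (next power of 2).

Standard algorithm: 197^3 = 7645373 multiplications
Strassen's algorithm: 7^(log2(256)) = 7^8 = 5764801 multiplications
Savings: 7645373 - 5764801 = 1880572 multiplications

Standard: 7645373 multiplications (197^3). Strassen: 5764801 multiplications (7^8, after padding to 256x256). Strassen reduces 8 recursive multiplications to 7 at each level.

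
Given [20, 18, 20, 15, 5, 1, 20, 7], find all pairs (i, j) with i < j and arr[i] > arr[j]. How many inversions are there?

Finding inversions in [20, 18, 20, 15, 5, 1, 20, 7]:

(0, 1): arr[0]=20 > arr[1]=18
(0, 3): arr[0]=20 > arr[3]=15
(0, 4): arr[0]=20 > arr[4]=5
(0, 5): arr[0]=20 > arr[5]=1
(0, 7): arr[0]=20 > arr[7]=7
(1, 3): arr[1]=18 > arr[3]=15
(1, 4): arr[1]=18 > arr[4]=5
(1, 5): arr[1]=18 > arr[5]=1
(1, 7): arr[1]=18 > arr[7]=7
(2, 3): arr[2]=20 > arr[3]=15
(2, 4): arr[2]=20 > arr[4]=5
(2, 5): arr[2]=20 > arr[5]=1
(2, 7): arr[2]=20 > arr[7]=7
(3, 4): arr[3]=15 > arr[4]=5
(3, 5): arr[3]=15 > arr[5]=1
(3, 7): arr[3]=15 > arr[7]=7
(4, 5): arr[4]=5 > arr[5]=1
(6, 7): arr[6]=20 > arr[7]=7

Total inversions: 18

The array has 18 inversion(s): (0,1), (0,3), (0,4), (0,5), (0,7), (1,3), (1,4), (1,5), (1,7), (2,3), (2,4), (2,5), (2,7), (3,4), (3,5), (3,7), (4,5), (6,7). Each pair (i,j) satisfies i < j and arr[i] > arr[j].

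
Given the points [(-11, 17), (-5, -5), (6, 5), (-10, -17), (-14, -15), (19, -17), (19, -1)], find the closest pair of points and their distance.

Computing all pairwise distances among 7 points:

d((-11, 17), (-5, -5)) = 22.8035
d((-11, 17), (6, 5)) = 20.8087
d((-11, 17), (-10, -17)) = 34.0147
d((-11, 17), (-14, -15)) = 32.1403
d((-11, 17), (19, -17)) = 45.3431
d((-11, 17), (19, -1)) = 34.9857
d((-5, -5), (6, 5)) = 14.8661
d((-5, -5), (-10, -17)) = 13.0
d((-5, -5), (-14, -15)) = 13.4536
d((-5, -5), (19, -17)) = 26.8328
d((-5, -5), (19, -1)) = 24.3311
d((6, 5), (-10, -17)) = 27.2029
d((6, 5), (-14, -15)) = 28.2843
d((6, 5), (19, -17)) = 25.5539
d((6, 5), (19, -1)) = 14.3178
d((-10, -17), (-14, -15)) = 4.4721 <-- minimum
d((-10, -17), (19, -17)) = 29.0
d((-10, -17), (19, -1)) = 33.121
d((-14, -15), (19, -17)) = 33.0606
d((-14, -15), (19, -1)) = 35.8469
d((19, -17), (19, -1)) = 16.0

Closest pair: (-10, -17) and (-14, -15) with distance 4.4721

The closest pair is (-10, -17) and (-14, -15) with Euclidean distance 4.4721. For 7 points, brute-force pairwise comparison is shown above. For large n, the divide-and-conquer algorithm (sort by x, recurse on halves, check the dividing strip) achieves O(n log n).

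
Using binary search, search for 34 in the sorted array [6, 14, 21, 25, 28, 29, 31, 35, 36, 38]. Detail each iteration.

Binary search for 34 in [6, 14, 21, 25, 28, 29, 31, 35, 36, 38]:

lo=0, hi=9, mid=4, arr[mid]=28 -> 28 < 34, search right half
lo=5, hi=9, mid=7, arr[mid]=35 -> 35 > 34, search left half
lo=5, hi=6, mid=5, arr[mid]=29 -> 29 < 34, search right half
lo=6, hi=6, mid=6, arr[mid]=31 -> 31 < 34, search right half
lo=7 > hi=6, target 34 not found

Binary search determines that 34 is not in the array after 4 comparisons. The search space was exhausted without finding the target.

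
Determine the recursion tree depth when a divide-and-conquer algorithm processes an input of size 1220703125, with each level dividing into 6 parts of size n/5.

For divide and conquer with division factor 5:

Problem sizes at each level:
Level 0: 1220703125
Level 1: 244140625
Level 2: 48828125
Level 3: 9765625
Level 4: 1953125
Level 5: 390625
Level 6: 78125
Level 7: 15625
Level 8: 3125
Level 9: 625
Level 10: 125
Level 11: 25
Level 12: 5
Level 13: 1

The root is level 0 and the size-1 base case is level 13 (the tree spans levels 0 through 13, i.e. 14 levels counting the root), so the depth is the number of divisions: log_5(1220703125) = 13

The recursion tree depth is log_5(1220703125) = 13. At each level, the problem size is divided by 5, so it takes 13 divisions to reduce to a base case of size 1. The algorithm makes 6 recursive calls at each level.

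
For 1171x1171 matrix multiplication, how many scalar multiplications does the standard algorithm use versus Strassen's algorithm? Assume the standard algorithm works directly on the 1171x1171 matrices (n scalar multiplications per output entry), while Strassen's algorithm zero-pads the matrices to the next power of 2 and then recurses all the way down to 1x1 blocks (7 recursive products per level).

Matrix multiplication for 1171x1171 matrices:

Strassen's algorithm requires power-of-2 dimensions. Pad 1171x1171 to 2048x2048 (next power of 2).

Standard algorithm: 1171^3 = 1605723211 multiplications
Strassen's algorithm: 7^(log2(2048)) = 7^11 = 1977326743 multiplications
Difference: 1605723211 - 1977326743 = -371603532 (Strassen uses MORE here due to padding overhead — for small or just-over-power-of-2 n, padding can outweigh the per-level savings)

Standard: 1605723211 multiplications (1171^3). Strassen: 1977326743 multiplications (7^11, after padding to 2048x2048). Strassen reduces 8 recursive multiplications to 7 at each level.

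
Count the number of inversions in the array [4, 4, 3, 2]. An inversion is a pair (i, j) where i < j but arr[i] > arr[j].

Finding inversions in [4, 4, 3, 2]:

(0, 2): arr[0]=4 > arr[2]=3
(0, 3): arr[0]=4 > arr[3]=2
(1, 2): arr[1]=4 > arr[2]=3
(1, 3): arr[1]=4 > arr[3]=2
(2, 3): arr[2]=3 > arr[3]=2

Total inversions: 5

The array has 5 inversion(s): (0,2), (0,3), (1,2), (1,3), (2,3). Each pair (i,j) satisfies i < j and arr[i] > arr[j].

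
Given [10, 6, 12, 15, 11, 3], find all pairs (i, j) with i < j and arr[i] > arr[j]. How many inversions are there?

Finding inversions in [10, 6, 12, 15, 11, 3]:

(0, 1): arr[0]=10 > arr[1]=6
(0, 5): arr[0]=10 > arr[5]=3
(1, 5): arr[1]=6 > arr[5]=3
(2, 4): arr[2]=12 > arr[4]=11
(2, 5): arr[2]=12 > arr[5]=3
(3, 4): arr[3]=15 > arr[4]=11
(3, 5): arr[3]=15 > arr[5]=3
(4, 5): arr[4]=11 > arr[5]=3

Total inversions: 8

The array has 8 inversion(s): (0,1), (0,5), (1,5), (2,4), (2,5), (3,4), (3,5), (4,5). Each pair (i,j) satisfies i < j and arr[i] > arr[j].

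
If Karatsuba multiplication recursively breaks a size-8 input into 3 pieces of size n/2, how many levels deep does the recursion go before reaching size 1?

For divide and conquer with division factor 2:

Problem sizes at each level:
Level 0: 8
Level 1: 4
Level 2: 2
Level 3: 1

The root is level 0 and the size-1 base case is level 3 (the tree spans levels 0 through 3, i.e. 4 levels counting the root), so the depth is the number of divisions: log_2(8) = 3

The recursion tree depth is log_2(8) = 3. At each level, the problem size is divided by 2, so it takes 3 divisions to reduce to a base case of size 1. The algorithm makes 3 recursive calls at each level.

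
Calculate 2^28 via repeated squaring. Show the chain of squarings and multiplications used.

Computing 2^28 by squaring (build up from 2^1; each line after the first costs one multiplication):

2^1 = 2
2^2 = (2^1)^2 = 2^2 = 4
2^3 = 2 * 2^2 = 2 * 4 = 8
2^6 = (2^3)^2 = 8^2 = 64
2^7 = 2 * 2^6 = 2 * 64 = 128
2^14 = (2^7)^2 = 128^2 = 16384
2^28 = (2^14)^2 = 16384^2 = 268435456

Result: 268435456
Multiplications needed: 6 (6 lines after 2^1)

2^28 = 268435456. Using exponentiation by squaring, this requires 6 multiplications. The key idea: if the exponent is even, square the half-power; if odd, multiply by the base once.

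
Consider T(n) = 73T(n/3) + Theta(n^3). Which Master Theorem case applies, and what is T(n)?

Master Theorem for T(n) = 73T(n/3) + O(n^3):

a = 73, b = 3, c = 3
log_b(a) = log_3(73) = 3.9053

Case 1: c = 3 < log_3(73) = 3.9053
T(n) = O(n^(log_3 73))

For T(n) = 73T(n/3) + O(n^3): log_3(73) = 3.9053. This is Case 1 of the Master Theorem (c < log_b(a), work dominated by leaves), giving O(n^(log_3 73)).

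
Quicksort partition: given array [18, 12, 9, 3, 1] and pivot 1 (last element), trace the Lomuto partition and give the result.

Lomuto partition with pivot = 1:

Initial array: [18, 12, 9, 3, 1]

arr[0]=18 > 1: no swap
arr[1]=12 > 1: no swap
arr[2]=9 > 1: no swap
arr[3]=3 > 1: no swap

Place pivot at position 0: [1, 12, 9, 3, 18]
Pivot position: 0

After partitioning with pivot 1, the array becomes [1, 12, 9, 3, 18]. The pivot is placed at index 0. All elements to the left of the pivot are <= 1, and all elements to the right are > 1.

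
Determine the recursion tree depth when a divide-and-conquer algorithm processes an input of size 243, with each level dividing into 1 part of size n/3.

For divide and conquer with division factor 3:

Problem sizes at each level:
Level 0: 243
Level 1: 81
Level 2: 27
Level 3: 9
Level 4: 3
Level 5: 1

The root is level 0 and the size-1 base case is level 5 (the tree spans levels 0 through 5, i.e. 6 levels counting the root), so the depth is the number of divisions: log_3(243) = 5

The recursion tree depth is log_3(243) = 5. At each level, the problem size is divided by 3, so it takes 5 divisions to reduce to a base case of size 1. The algorithm makes 1 recursive call at each level.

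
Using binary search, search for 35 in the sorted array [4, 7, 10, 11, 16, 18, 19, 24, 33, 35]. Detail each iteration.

Binary search for 35 in [4, 7, 10, 11, 16, 18, 19, 24, 33, 35]:

lo=0, hi=9, mid=4, arr[mid]=16 -> 16 < 35, search right half
lo=5, hi=9, mid=7, arr[mid]=24 -> 24 < 35, search right half
lo=8, hi=9, mid=8, arr[mid]=33 -> 33 < 35, search right half
lo=9, hi=9, mid=9, arr[mid]=35 -> Found target at index 9!

Binary search finds 35 at index 9 after 4 comparisons. The search repeatedly halves the search space by comparing with the middle element.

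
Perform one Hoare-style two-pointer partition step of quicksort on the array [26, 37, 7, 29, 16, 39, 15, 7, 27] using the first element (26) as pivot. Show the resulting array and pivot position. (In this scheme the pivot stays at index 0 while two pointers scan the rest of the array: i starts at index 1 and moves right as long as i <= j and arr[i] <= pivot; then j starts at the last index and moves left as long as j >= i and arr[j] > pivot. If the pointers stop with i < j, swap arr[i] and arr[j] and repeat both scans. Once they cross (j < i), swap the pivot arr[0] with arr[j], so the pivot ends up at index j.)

Hoare-style two-pointer partition with pivot = 26:

Initial array: [26, 37, 7, 29, 16, 39, 15, 7, 27]

Pointers start at i = 1, j = 8.
i stops at index 1 (arr[1]=37 > 26), j stops at index 7 (arr[7]=7 <= 26): swap arr[1] and arr[7], array becomes [26, 7, 7, 29, 16, 39, 15, 37, 27]
i stops at index 3 (arr[3]=29 > 26), j stops at index 6 (arr[6]=15 <= 26): swap arr[3] and arr[6], array becomes [26, 7, 7, 15, 16, 39, 29, 37, 27]
i ends at 5, j ends at 4: the pointers have crossed (j < i), so scanning stops.

Swap pivot arr[0] with arr[4] to place pivot at position 4: [16, 7, 7, 15, 26, 39, 29, 37, 27]
Pivot position: 4

After partitioning with pivot 26, the array becomes [16, 7, 7, 15, 26, 39, 29, 37, 27]. The pivot is placed at index 4. All elements to the left of the pivot are <= 26, and all elements to the right are > 26.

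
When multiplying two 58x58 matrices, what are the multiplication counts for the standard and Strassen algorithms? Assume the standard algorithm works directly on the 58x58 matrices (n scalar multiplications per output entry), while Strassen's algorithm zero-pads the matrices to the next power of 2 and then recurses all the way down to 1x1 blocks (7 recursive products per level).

Matrix multiplication for 58x58 matrices:

Strassen's algorithm requires power-of-2 dimensions. Pad 58x58 to 64x64 (next power of 2).

Standard algorithm: 58^3 = 195112 multiplications
Strassen's algorithm: 7^(log2(64)) = 7^6 = 117649 multiplications
Savings: 195112 - 117649 = 77463 multiplications

Standard: 195112 multiplications (58^3). Strassen: 117649 multiplications (7^6, after padding to 64x64). Strassen reduces 8 recursive multiplications to 7 at each level.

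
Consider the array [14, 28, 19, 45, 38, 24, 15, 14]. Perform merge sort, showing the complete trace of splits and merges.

Merge sort trace:

Split: [14, 28, 19, 45, 38, 24, 15, 14] -> [14, 28, 19, 45] and [38, 24, 15, 14]
  Split: [14, 28, 19, 45] -> [14, 28] and [19, 45]
    Split: [14, 28] -> [14] and [28]
    Merge: [14] + [28] -> [14, 28]
    Split: [19, 45] -> [19] and [45]
    Merge: [19] + [45] -> [19, 45]
  Merge: [14, 28] + [19, 45] -> [14, 19, 28, 45]
  Split: [38, 24, 15, 14] -> [38, 24] and [15, 14]
    Split: [38, 24] -> [38] and [24]
    Merge: [38] + [24] -> [24, 38]
    Split: [15, 14] -> [15] and [14]
    Merge: [15] + [14] -> [14, 15]
  Merge: [24, 38] + [14, 15] -> [14, 15, 24, 38]
Merge: [14, 19, 28, 45] + [14, 15, 24, 38] -> [14, 14, 15, 19, 24, 28, 38, 45]

Final sorted array: [14, 14, 15, 19, 24, 28, 38, 45]

The merge sort proceeds by recursively splitting the array and merging sorted halves.
After all merges, the sorted array is [14, 14, 15, 19, 24, 28, 38, 45].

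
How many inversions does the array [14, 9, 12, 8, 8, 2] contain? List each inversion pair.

Finding inversions in [14, 9, 12, 8, 8, 2]:

(0, 1): arr[0]=14 > arr[1]=9
(0, 2): arr[0]=14 > arr[2]=12
(0, 3): arr[0]=14 > arr[3]=8
(0, 4): arr[0]=14 > arr[4]=8
(0, 5): arr[0]=14 > arr[5]=2
(1, 3): arr[1]=9 > arr[3]=8
(1, 4): arr[1]=9 > arr[4]=8
(1, 5): arr[1]=9 > arr[5]=2
(2, 3): arr[2]=12 > arr[3]=8
(2, 4): arr[2]=12 > arr[4]=8
(2, 5): arr[2]=12 > arr[5]=2
(3, 5): arr[3]=8 > arr[5]=2
(4, 5): arr[4]=8 > arr[5]=2

Total inversions: 13

The array has 13 inversion(s): (0,1), (0,2), (0,3), (0,4), (0,5), (1,3), (1,4), (1,5), (2,3), (2,4), (2,5), (3,5), (4,5). Each pair (i,j) satisfies i < j and arr[i] > arr[j].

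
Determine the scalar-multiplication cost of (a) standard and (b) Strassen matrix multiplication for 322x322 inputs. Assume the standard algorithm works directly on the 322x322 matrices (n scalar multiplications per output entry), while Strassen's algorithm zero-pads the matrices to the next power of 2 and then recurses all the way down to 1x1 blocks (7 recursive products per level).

Matrix multiplication for 322x322 matrices:

Strassen's algorithm requires power-of-2 dimensions. Pad 322x322 to 512x512 (next power of 2).

Standard algorithm: 322^3 = 33386248 multiplications
Strassen's algorithm: 7^(log2(512)) = 7^9 = 40353607 multiplications
Difference: 33386248 - 40353607 = -6967359 (Strassen uses MORE here due to padding overhead — for small or just-over-power-of-2 n, padding can outweigh the per-level savings)

Standard: 33386248 multiplications (322^3). Strassen: 40353607 multiplications (7^9, after padding to 512x512). Strassen reduces 8 recursive multiplications to 7 at each level.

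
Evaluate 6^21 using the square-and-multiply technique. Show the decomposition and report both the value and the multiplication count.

Computing 6^21 by squaring (build up from 6^1; each line after the first costs one multiplication):

6^1 = 6
6^2 = (6^1)^2 = 6^2 = 36
6^4 = (6^2)^2 = 36^2 = 1296
6^5 = 6 * 6^4 = 6 * 1296 = 7776
6^10 = (6^5)^2 = 7776^2 = 60466176
6^20 = (6^10)^2 = 60466176^2 = 3656158440062976
6^21 = 6 * 6^20 = 6 * 3656158440062976 = 21936950640377856

Result: 21936950640377856
Multiplications needed: 6 (6 lines after 6^1)

6^21 = 21936950640377856. Using exponentiation by squaring, this requires 6 multiplications. The key idea: if the exponent is even, square the half-power; if odd, multiply by the base once.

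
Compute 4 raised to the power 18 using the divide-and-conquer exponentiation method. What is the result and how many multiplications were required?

Computing 4^18 by squaring (build up from 4^1; each line after the first costs one multiplication):

4^1 = 4
4^2 = (4^1)^2 = 4^2 = 16
4^4 = (4^2)^2 = 16^2 = 256
4^8 = (4^4)^2 = 256^2 = 65536
4^9 = 4 * 4^8 = 4 * 65536 = 262144
4^18 = (4^9)^2 = 262144^2 = 68719476736

Result: 68719476736
Multiplications needed: 5 (5 lines after 4^1)

4^18 = 68719476736. Using exponentiation by squaring, this requires 5 multiplications. The key idea: if the exponent is even, square the half-power; if odd, multiply by the base once.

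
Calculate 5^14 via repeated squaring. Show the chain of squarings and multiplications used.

Computing 5^14 by squaring (build up from 5^1; each line after the first costs one multiplication):

5^1 = 5
5^2 = (5^1)^2 = 5^2 = 25
5^3 = 5 * 5^2 = 5 * 25 = 125
5^6 = (5^3)^2 = 125^2 = 15625
5^7 = 5 * 5^6 = 5 * 15625 = 78125
5^14 = (5^7)^2 = 78125^2 = 6103515625

Result: 6103515625
Multiplications needed: 5 (5 lines after 5^1)

5^14 = 6103515625. Using exponentiation by squaring, this requires 5 multiplications. The key idea: if the exponent is even, square the half-power; if odd, multiply by the base once.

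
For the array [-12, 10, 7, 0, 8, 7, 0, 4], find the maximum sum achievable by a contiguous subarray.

Using Kadane's algorithm on [-12, 10, 7, 0, 8, 7, 0, 4]:

Scanning through the array:
Position 1 (value 10): max_ending_here = 10, max_so_far = 10
Position 2 (value 7): max_ending_here = 17, max_so_far = 17
Position 3 (value 0): max_ending_here = 17, max_so_far = 17
Position 4 (value 8): max_ending_here = 25, max_so_far = 25
Position 5 (value 7): max_ending_here = 32, max_so_far = 32
Position 6 (value 0): max_ending_here = 32, max_so_far = 32
Position 7 (value 4): max_ending_here = 36, max_so_far = 36

Maximum subarray: [10, 7, 0, 8, 7, 0, 4]
Maximum sum: 36

The maximum subarray is [10, 7, 0, 8, 7, 0, 4] with sum 36. This subarray runs from index 1 to index 7.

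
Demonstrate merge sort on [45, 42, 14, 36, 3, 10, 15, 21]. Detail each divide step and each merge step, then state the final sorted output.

Merge sort trace:

Split: [45, 42, 14, 36, 3, 10, 15, 21] -> [45, 42, 14, 36] and [3, 10, 15, 21]
  Split: [45, 42, 14, 36] -> [45, 42] and [14, 36]
    Split: [45, 42] -> [45] and [42]
    Merge: [45] + [42] -> [42, 45]
    Split: [14, 36] -> [14] and [36]
    Merge: [14] + [36] -> [14, 36]
  Merge: [42, 45] + [14, 36] -> [14, 36, 42, 45]
  Split: [3, 10, 15, 21] -> [3, 10] and [15, 21]
    Split: [3, 10] -> [3] and [10]
    Merge: [3] + [10] -> [3, 10]
    Split: [15, 21] -> [15] and [21]
    Merge: [15] + [21] -> [15, 21]
  Merge: [3, 10] + [15, 21] -> [3, 10, 15, 21]
Merge: [14, 36, 42, 45] + [3, 10, 15, 21] -> [3, 10, 14, 15, 21, 36, 42, 45]

Final sorted array: [3, 10, 14, 15, 21, 36, 42, 45]

The merge sort proceeds by recursively splitting the array and merging sorted halves.
After all merges, the sorted array is [3, 10, 14, 15, 21, 36, 42, 45].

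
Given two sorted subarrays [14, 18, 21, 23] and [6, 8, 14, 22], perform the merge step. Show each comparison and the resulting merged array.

Merging process:

Compare 14 vs 6: take 6 from right. Merged: [6]
Compare 14 vs 8: take 8 from right. Merged: [6, 8]
Compare 14 vs 14: take 14 from left. Merged: [6, 8, 14]
Compare 18 vs 14: take 14 from right. Merged: [6, 8, 14, 14]
Compare 18 vs 22: take 18 from left. Merged: [6, 8, 14, 14, 18]
Compare 21 vs 22: take 21 from left. Merged: [6, 8, 14, 14, 18, 21]
Compare 23 vs 22: take 22 from right. Merged: [6, 8, 14, 14, 18, 21, 22]
Append remaining from left: [23]. Merged: [6, 8, 14, 14, 18, 21, 22, 23]

Final merged array: [6, 8, 14, 14, 18, 21, 22, 23]
Total comparisons: 7

The merged array is [6, 8, 14, 14, 18, 21, 22, 23], requiring 7 comparisons. The merge step runs in O(n) time where n is the total number of elements.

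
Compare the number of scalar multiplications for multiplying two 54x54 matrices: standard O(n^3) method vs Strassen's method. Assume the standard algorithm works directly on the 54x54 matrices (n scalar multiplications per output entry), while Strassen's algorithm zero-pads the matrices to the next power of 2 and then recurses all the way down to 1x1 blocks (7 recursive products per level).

Matrix multiplication for 54x54 matrices:

Strassen's algorithm requires power-of-2 dimensions. Pad 54x54 to 64x64 (next power of 2).

Standard algorithm: 54^3 = 157464 multiplications
Strassen's algorithm: 7^(log2(64)) = 7^6 = 117649 multiplications
Savings: 157464 - 117649 = 39815 multiplications

Standard: 157464 multiplications (54^3). Strassen: 117649 multiplications (7^6, after padding to 64x64). Strassen reduces 8 recursive multiplications to 7 at each level.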